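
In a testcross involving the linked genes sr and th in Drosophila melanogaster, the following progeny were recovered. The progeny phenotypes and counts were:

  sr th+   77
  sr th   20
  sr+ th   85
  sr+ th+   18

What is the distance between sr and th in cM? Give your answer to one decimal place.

19.0 cM

The two most frequent classes, sr+ th (85) and sr th+ (77), are the parental types, so the F1 was sr+ th / sr th+.
The recombinant classes are sr+ th+ and sr th: 18 + 20 = 38.
Recombination frequency = 38/200 = 0.1900 ≈ 19.0%, i.e. 19.0 cM.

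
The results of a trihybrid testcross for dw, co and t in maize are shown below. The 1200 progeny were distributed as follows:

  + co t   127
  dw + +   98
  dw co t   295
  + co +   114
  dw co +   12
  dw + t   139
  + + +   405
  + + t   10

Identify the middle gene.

The two most frequent reciprocal classes, dw co t and + + +, are the parental types, so the F1 was dw co t / + + +.
The two rarest classes, dw co + and + + t, are the double crossovers. Comparing them with the parentals, only the t allele has switched, so t is the middle locus and the order is co – t – dw.

t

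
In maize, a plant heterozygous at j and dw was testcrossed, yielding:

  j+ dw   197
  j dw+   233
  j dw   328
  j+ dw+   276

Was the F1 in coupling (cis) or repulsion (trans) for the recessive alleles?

The two most frequent classes are j+ dw+ (276) and j dw (328); these are the parental (non-recombinant) types.
So the F1 carried j+ dw+ on one chromosome and j dw on the other — the recessive alleles are on the same chromosome (cis / coupling).

cis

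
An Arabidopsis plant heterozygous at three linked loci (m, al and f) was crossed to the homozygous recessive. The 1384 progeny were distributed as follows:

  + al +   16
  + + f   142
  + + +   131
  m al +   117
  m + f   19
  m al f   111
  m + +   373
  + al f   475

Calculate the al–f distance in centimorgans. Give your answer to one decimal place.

The two most frequent reciprocal classes, + al f and m + +, are the parental types, so the F1 was + al f / m + +.
The two rarest classes, + al + and m + f, are the double crossovers. Comparing them with the parentals, only the f allele has switched, so f is the middle locus and the order is al – f – m.
Crossovers in the al–f interval produce the single-crossover classes + + f and m al + (142 + 117 = 259) plus the double crossovers (35).
RF(al–f) = (259 + 35) / 1384 = 294/1384 = 0.2124 → 21.2 centimorgans.

21.2 centimorgans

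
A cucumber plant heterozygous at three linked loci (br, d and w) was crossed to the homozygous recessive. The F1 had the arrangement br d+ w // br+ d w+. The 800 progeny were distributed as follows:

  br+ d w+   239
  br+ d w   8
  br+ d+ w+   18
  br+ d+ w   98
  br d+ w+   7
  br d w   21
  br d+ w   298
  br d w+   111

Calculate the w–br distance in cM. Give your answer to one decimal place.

The two rarest classes, br d+ w+ and br+ d w, are the double crossovers. Comparing them with the parentals, only the w allele has switched, so w is the middle locus and the order is br – w – d.
Crossovers in the br–w interval produce the single-crossover classes br+ d+ w and br d w+ (98 + 111 = 209) plus the double crossovers (15).
RF(br–w) = (209 + 15) / 800 = 224/800 = 0.2800 → 28.0 cM.

28.0 cM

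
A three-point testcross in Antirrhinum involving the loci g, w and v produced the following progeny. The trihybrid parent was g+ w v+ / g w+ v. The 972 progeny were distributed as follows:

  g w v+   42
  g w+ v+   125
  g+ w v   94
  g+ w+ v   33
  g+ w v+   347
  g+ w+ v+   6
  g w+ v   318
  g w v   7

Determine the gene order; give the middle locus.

w

The two rarest classes, g+ w+ v+ and g w v, are the double crossovers. Comparing them with the parentals, only the w allele has switched, so w is the middle locus and the order is v – w – g.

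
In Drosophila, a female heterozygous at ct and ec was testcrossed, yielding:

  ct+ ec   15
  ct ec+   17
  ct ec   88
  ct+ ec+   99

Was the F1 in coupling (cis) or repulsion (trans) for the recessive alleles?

The two most frequent classes are ct+ ec+ (99) and ct ec (88); these are the parental (non-recombinant) types.
So the F1 carried ct+ ec+ on one chromosome and ct ec on the other — the recessive alleles are on the same chromosome (cis / coupling).

cis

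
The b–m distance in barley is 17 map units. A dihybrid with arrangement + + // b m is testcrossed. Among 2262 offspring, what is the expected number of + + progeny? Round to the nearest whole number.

939

A map distance of 17 map units corresponds to a recombination frequency of 0.170.
The F1 is + + / b m, so + + is a parental gamete class with expected frequency (1 − r)/2 = 0.830/2 = 0.4150.
Expected number = 0.4150 × 2262 = 938.73 ≈ 939.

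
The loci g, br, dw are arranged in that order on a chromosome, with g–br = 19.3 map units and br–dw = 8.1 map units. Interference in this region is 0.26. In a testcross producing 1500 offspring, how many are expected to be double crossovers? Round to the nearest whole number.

Map distances give recombination frequencies of 0.193 and 0.081 for the two intervals.
With interference 0.26 (so coincidence = 0.74), expected double-crossover frequency = 0.193 × 0.081 × 0.74 = 0.01157.
Expected number = 0.01157 × 1500 = 17.35 ≈ 17.

17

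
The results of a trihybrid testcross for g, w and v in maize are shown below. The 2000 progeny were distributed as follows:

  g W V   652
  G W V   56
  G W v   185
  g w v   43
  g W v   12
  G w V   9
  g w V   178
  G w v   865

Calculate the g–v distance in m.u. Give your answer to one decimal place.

The two most frequent reciprocal classes, g W V and G w v, are the parental types, so the F1 was g W V / G w v.
The two rarest classes, g W v and G w V, are the double crossovers. Comparing them with the parentals, only the v allele has switched, so v is the middle locus and the order is w – v – g.
Crossovers in the v–g interval produce the single-crossover classes G W V and g w v (56 + 43 = 99) plus the double crossovers (21).
RF(v–g) = (99 + 21) / 2000 = 120/2000 = 0.0600 → 6.0 m.u.

6.0 m.u.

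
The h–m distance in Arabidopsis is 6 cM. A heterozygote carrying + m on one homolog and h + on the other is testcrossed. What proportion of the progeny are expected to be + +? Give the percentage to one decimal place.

A map distance of 6 cM corresponds to a recombination frequency of 0.060.
The F1 is + m / h +, so + + is a recombinant gamete class with expected frequency r/2 = 0.060/2 = 0.0300.
That is 0.0300 = 3.0% of the progeny.

3.0%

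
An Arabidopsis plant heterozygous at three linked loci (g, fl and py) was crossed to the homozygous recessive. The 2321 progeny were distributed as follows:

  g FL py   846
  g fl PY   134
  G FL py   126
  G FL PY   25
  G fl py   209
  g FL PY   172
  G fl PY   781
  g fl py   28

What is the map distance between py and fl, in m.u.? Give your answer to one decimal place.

The two most frequent reciprocal classes, G fl PY and g FL py, are the parental types, so the F1 was G fl PY / g FL py.
The two rarest classes, G FL PY and g fl py, are the double crossovers. Comparing them with the parentals, only the fl allele has switched, so fl is the middle locus and the order is py – fl – g.
Crossovers in the py–fl interval produce the single-crossover classes G fl py and g FL PY (209 + 172 = 381) plus the double crossovers (53).
RF(py–fl) = (381 + 53) / 2321 = 434/2321 = 0.1870 → 18.7 m.u.

18.7 m.u.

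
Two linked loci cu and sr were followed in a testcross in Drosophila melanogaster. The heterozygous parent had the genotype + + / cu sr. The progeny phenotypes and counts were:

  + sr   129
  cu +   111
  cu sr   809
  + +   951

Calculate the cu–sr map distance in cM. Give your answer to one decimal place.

The recombinant classes are + sr and cu +: 129 + 111 = 240.
Recombination frequency = 240/2000 = 0.1200 ≈ 12.0%, i.e. 12.0 cM.

12.0 cM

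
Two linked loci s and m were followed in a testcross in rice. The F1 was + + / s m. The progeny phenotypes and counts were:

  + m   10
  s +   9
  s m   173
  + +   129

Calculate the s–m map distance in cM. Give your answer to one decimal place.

The recombinant classes are + m and s +: 10 + 9 = 19.
Recombination frequency = 19/321 = 0.0592 ≈ 5.9%, i.e. 5.9 cM.

5.9 cM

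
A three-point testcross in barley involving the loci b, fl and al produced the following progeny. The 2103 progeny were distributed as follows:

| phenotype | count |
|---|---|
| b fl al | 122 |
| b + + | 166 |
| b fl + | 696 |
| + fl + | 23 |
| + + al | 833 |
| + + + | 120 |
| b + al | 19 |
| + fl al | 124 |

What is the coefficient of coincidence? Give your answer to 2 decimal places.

0.94

The two most frequent reciprocal classes, + + al and b fl +, are the parental types, so the F1 was + + al / b fl +.
The two rarest classes, b + al and + fl +, are the double crossovers. Comparing them with the parentals, only the b allele has switched, so b is the middle locus and the order is fl – b – al.
fl–b: (290 + 42)/2103 = 0.1579; b–al: (242 + 42)/2103 = 0.1350.
Expected DCO frequency = 0.1579 × 0.1350 ≈ 0.02132; observed = 42/2103 ≈ 0.01997.
Coefficient of coincidence = 0.01997/0.02132 ≈ 0.94.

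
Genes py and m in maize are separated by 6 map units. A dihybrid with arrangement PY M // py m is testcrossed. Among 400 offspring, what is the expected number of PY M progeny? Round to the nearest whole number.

A map distance of 6 map units corresponds to a recombination frequency of 0.060.
The F1 is PY M / py m, so PY M is a parental gamete class with expected frequency (1 − r)/2 = 0.940/2 = 0.4700.
Expected number = 0.4700 × 400 = 188.00 ≈ 188.

188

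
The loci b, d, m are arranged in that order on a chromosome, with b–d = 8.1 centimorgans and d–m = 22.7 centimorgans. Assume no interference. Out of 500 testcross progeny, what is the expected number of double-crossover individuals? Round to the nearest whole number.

Map distances give recombination frequencies of 0.081 and 0.227 for the two intervals.
With no interference, expected double-crossover frequency = 0.081 × 0.227 = 0.01839.
Expected number = 0.01839 × 500 = 9.19 ≈ 9.

9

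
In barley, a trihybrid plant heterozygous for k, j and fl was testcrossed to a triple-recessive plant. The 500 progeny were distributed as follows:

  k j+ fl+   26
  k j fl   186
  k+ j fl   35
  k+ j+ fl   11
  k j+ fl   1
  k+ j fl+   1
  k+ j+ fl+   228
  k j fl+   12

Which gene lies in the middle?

The two most frequent reciprocal classes, k j fl and k+ j+ fl+, are the parental types, so the F1 was k j fl / k+ j+ fl+.
The two rarest classes, k j+ fl and k+ j fl+, are the double crossovers. Comparing them with the parentals, only the j allele has switched, so j is the middle locus and the order is fl – j – k.

j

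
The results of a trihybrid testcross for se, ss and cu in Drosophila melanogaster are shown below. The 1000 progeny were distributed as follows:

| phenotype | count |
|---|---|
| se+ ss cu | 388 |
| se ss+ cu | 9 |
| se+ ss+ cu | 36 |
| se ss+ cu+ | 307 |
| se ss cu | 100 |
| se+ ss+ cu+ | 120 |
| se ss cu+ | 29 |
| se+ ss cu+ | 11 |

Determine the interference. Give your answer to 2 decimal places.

The two most frequent reciprocal classes, se ss+ cu+ and se+ ss cu, are the parental types, so the F1 was se ss+ cu+ / se+ ss cu.
The two rarest classes, se ss+ cu and se+ ss cu+, are the double crossovers. Comparing them with the parentals, only the cu allele has switched, so cu is the middle locus and the order is se – cu – ss.
se–cu: (220 + 20)/1000 = 0.2400; cu–ss: (65 + 20)/1000 = 0.0850.
Expected DCO frequency = 0.2400 × 0.0850 ≈ 0.02040; observed = 20/1000 ≈ 0.02000.
Coefficient of coincidence = 0.02000/0.02040 ≈ 0.98; interference = 1 − 0.98 = 0.02.

0.02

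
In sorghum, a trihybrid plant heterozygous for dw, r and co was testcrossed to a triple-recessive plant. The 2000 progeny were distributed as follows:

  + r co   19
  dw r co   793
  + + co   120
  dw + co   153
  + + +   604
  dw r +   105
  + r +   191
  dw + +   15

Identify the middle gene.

The two most frequent reciprocal classes, + + + and dw r co, are the parental types, so the F1 was + + + / dw r co.
The two rarest classes, dw + + and + r co, are the double crossovers. Comparing them with the parentals, only the dw allele has switched, so dw is the middle locus and the order is co – dw – r.

dw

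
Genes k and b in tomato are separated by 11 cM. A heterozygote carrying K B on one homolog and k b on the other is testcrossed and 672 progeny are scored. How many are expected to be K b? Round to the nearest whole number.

37

A map distance of 11 cM corresponds to a recombination frequency of 0.110.
The F1 is K B / k b, so K b is a recombinant gamete class with expected frequency r/2 = 0.110/2 = 0.0550.
Expected number = 0.0550 × 672 = 36.96 ≈ 37.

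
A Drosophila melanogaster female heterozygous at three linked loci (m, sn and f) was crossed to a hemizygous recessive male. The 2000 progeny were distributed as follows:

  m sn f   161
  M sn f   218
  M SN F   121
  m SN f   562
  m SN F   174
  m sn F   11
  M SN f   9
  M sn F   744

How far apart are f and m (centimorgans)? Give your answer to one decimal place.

20.6 centimorgans

The two most frequent reciprocal classes, m SN f and M sn F, are the parental types, so the F1 was m SN f / M sn F.
The two rarest classes, M SN f and m sn F, are the double crossovers. Comparing them with the parentals, only the m allele has switched, so m is the middle locus and the order is f – m – sn.
Crossovers in the f–m interval produce the single-crossover classes m SN F and M sn f (174 + 218 = 392) plus the double crossovers (20).
RF(f–m) = (392 + 20) / 2000 = 412/2000 = 0.2060 → 20.6 centimorgans.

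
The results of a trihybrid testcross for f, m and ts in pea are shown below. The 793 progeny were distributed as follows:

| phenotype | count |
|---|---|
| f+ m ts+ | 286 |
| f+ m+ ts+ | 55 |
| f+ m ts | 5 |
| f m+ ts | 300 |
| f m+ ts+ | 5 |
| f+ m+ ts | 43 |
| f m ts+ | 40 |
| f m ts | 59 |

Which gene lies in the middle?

The two most frequent reciprocal classes, f+ m ts+ and f m+ ts, are the parental types, so the F1 was f+ m ts+ / f m+ ts.
The two rarest classes, f+ m ts and f m+ ts+, are the double crossovers. Comparing them with the parentals, only the ts allele has switched, so ts is the middle locus and the order is m – ts – f.

ts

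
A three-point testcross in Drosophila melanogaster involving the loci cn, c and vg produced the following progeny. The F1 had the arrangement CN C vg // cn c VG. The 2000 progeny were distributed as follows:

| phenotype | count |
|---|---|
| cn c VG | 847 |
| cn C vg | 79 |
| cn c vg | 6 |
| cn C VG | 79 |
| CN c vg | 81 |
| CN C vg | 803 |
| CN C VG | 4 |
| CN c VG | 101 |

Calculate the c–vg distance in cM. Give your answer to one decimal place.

8.5 cM

The two rarest classes, CN C VG and cn c vg, are the double crossovers. Comparing them with the parentals, only the vg allele has switched, so vg is the middle locus and the order is cn – vg – c.
Crossovers in the vg–c interval produce the single-crossover classes CN c vg and cn C VG (81 + 79 = 160) plus the double crossovers (10).
RF(vg–c) = (160 + 10) / 2000 = 170/2000 = 0.0850 → 8.5 cM.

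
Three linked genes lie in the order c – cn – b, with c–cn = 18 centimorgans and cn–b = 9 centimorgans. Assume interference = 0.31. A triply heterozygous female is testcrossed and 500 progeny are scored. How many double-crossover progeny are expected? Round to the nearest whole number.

6

Map distances give recombination frequencies of 0.180 and 0.090 for the two intervals.
With interference 0.31 (so coincidence = 0.69), expected double-crossover frequency = 0.180 × 0.090 × 0.69 = 0.01118.
Expected number = 0.01118 × 500 = 5.59 ≈ 6.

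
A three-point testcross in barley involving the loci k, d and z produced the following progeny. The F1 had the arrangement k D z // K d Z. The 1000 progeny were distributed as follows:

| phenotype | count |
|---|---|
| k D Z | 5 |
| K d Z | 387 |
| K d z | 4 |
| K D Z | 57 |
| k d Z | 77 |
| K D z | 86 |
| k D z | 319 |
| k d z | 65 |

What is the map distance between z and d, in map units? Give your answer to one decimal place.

13.1 map units

The two rarest classes, k D Z and K d z, are the double crossovers. Comparing them with the parentals, only the z allele has switched, so z is the middle locus and the order is k – z – d.
Crossovers in the z–d interval produce the single-crossover classes k d z and K D Z (65 + 57 = 122) plus the double crossovers (9).
RF(z–d) = (122 + 9) / 1000 = 131/1000 = 0.1310 → 13.1 map units.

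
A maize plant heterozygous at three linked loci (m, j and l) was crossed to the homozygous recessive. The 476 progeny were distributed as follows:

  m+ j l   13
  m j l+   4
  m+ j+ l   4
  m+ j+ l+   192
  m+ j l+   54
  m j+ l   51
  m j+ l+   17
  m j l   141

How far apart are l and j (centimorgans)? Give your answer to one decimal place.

23.7 centimorgans

The two most frequent reciprocal classes, m+ j+ l+ and m j l, are the parental types, so the F1 was m+ j+ l+ / m j l.
The two rarest classes, m+ j+ l and m j l+, are the double crossovers. Comparing them with the parentals, only the l allele has switched, so l is the middle locus and the order is j – l – m.
Crossovers in the j–l interval produce the single-crossover classes m+ j l+ and m j+ l (54 + 51 = 105) plus the double crossovers (8).
RF(j–l) = (105 + 8) / 476 = 113/476 = 0.2374 → 23.7 centimorgans.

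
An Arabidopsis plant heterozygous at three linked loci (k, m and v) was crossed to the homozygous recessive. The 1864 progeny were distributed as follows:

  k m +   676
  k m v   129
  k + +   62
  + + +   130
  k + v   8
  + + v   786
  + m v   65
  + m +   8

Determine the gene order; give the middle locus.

The two most frequent reciprocal classes, k m + and + + v, are the parental types, so the F1 was k m + / + + v.
The two rarest classes, + m + and k + v, are the double crossovers. Comparing them with the parentals, only the k allele has switched, so k is the middle locus and the order is v – k – m.

k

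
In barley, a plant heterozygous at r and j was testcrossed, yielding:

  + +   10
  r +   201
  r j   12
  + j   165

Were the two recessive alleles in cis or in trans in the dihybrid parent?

trans

The two most frequent classes are + j (165) and r + (201); these are the parental (non-recombinant) types.
So the F1 carried + j on one chromosome and r + on the other — the recessive alleles are on opposite chromosomes (trans / repulsion).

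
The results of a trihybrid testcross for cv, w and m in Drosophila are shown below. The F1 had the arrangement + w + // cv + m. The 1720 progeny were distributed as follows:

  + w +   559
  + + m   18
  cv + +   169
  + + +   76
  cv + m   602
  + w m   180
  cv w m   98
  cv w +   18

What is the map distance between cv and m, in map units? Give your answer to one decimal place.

22.4 map units

The two rarest classes, cv w + and + + m, are the double crossovers. Comparing them with the parentals, only the cv allele has switched, so cv is the middle locus and the order is m – cv – w.
Crossovers in the m–cv interval produce the single-crossover classes + w m and cv + + (180 + 169 = 349) plus the double crossovers (36).
RF(m–cv) = (349 + 36) / 1720 = 385/1720 = 0.2238 → 22.4 map units.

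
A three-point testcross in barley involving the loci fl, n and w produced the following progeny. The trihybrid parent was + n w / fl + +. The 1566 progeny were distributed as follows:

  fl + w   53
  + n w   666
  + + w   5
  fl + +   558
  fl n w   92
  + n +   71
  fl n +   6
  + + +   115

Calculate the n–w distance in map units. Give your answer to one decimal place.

8.6 map units

The two rarest classes, + + w and fl n +, are the double crossovers. Comparing them with the parentals, only the n allele has switched, so n is the middle locus and the order is fl – n – w.
Crossovers in the n–w interval produce the single-crossover classes + n + and fl + w (71 + 53 = 124) plus the double crossovers (11).
RF(n–w) = (124 + 11) / 1566 = 135/1566 = 0.0862 → 8.6 map units.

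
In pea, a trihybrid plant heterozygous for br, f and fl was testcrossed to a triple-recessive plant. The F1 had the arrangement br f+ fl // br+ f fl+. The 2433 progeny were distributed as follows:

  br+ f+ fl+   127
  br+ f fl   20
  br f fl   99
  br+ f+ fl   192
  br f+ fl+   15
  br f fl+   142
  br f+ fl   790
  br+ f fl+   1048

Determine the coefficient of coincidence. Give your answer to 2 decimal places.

The two rarest classes, br f+ fl+ and br+ f fl, are the double crossovers. Comparing them with the parentals, only the fl allele has switched, so fl is the middle locus and the order is br – fl – f.
br–fl: (334 + 35)/2433 = 0.1517; fl–f: (226 + 35)/2433 = 0.1073.
Expected DCO frequency = 0.1517 × 0.1073 ≈ 0.01628; observed = 35/2433 ≈ 0.01439.
Coefficient of coincidence = 0.01439/0.01628 ≈ 0.88.

0.88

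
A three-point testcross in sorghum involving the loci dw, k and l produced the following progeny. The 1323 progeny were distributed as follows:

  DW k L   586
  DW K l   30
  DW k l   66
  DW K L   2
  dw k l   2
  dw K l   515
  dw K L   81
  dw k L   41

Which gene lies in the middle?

The two most frequent reciprocal classes, DW k L and dw K l, are the parental types, so the F1 was DW k L / dw K l.
The two rarest classes, DW K L and dw k l, are the double crossovers. Comparing them with the parentals, only the k allele has switched, so k is the middle locus and the order is l – k – dw.

k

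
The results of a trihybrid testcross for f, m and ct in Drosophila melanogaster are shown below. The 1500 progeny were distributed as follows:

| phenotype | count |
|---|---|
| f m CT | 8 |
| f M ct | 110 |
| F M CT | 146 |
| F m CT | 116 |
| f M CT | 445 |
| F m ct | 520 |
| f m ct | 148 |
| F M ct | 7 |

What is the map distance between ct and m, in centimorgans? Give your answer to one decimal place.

16.1 centimorgans

The two most frequent reciprocal classes, F m ct and f M CT, are the parental types, so the F1 was F m ct / f M CT.
The two rarest classes, F M ct and f m CT, are the double crossovers. Comparing them with the parentals, only the m allele has switched, so m is the middle locus and the order is ct – m – f.
Crossovers in the ct–m interval produce the single-crossover classes F m CT and f M ct (116 + 110 = 226) plus the double crossovers (15).
RF(ct–m) = (226 + 15) / 1500 = 241/1500 = 0.1607 → 16.1 centimorgans.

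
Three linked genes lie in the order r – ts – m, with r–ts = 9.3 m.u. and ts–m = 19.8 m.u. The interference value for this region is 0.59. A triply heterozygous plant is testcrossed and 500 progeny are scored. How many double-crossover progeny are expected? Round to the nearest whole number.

4

Map distances give recombination frequencies of 0.093 and 0.198 for the two intervals.
With interference 0.59 (so coincidence = 0.41), expected double-crossover frequency = 0.093 × 0.198 × 0.41 = 0.00755.
Expected number = 0.00755 × 500 = 3.77 ≈ 4.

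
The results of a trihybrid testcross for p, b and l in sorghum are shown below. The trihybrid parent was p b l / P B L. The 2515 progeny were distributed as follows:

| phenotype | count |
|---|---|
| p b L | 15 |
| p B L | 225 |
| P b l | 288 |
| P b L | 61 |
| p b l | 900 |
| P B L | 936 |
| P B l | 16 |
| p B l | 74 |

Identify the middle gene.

l

The two rarest classes, p b L and P B l, are the double crossovers. Comparing them with the parentals, only the l allele has switched, so l is the middle locus and the order is b – l – p.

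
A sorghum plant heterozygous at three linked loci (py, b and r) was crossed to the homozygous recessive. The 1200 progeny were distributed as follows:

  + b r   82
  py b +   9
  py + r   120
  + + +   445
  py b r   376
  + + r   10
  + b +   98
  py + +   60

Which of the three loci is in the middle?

r

The two most frequent reciprocal classes, py b r and + + +, are the parental types, so the F1 was py b r / + + +.
The two rarest classes, py b + and + + r, are the double crossovers. Comparing them with the parentals, only the r allele has switched, so r is the middle locus and the order is b – r – py.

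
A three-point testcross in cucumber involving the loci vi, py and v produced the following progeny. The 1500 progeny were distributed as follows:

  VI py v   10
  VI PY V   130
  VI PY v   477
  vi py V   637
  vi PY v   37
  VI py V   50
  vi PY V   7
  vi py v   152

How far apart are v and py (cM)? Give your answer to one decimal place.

19.9 cM

The two most frequent reciprocal classes, vi py V and VI PY v, are the parental types, so the F1 was vi py V / VI PY v.
The two rarest classes, vi PY V and VI py v, are the double crossovers. Comparing them with the parentals, only the py allele has switched, so py is the middle locus and the order is v – py – vi.
Crossovers in the v–py interval produce the single-crossover classes vi py v and VI PY V (152 + 130 = 282) plus the double crossovers (17).
RF(v–py) = (282 + 17) / 1500 = 299/1500 = 0.1993 → 19.9 cM.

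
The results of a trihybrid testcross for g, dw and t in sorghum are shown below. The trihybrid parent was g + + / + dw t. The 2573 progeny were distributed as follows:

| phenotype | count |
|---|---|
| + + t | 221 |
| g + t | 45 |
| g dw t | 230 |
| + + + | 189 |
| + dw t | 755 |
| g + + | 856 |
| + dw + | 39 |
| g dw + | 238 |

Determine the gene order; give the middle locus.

The two rarest classes, g + t and + dw +, are the double crossovers. Comparing them with the parentals, only the t allele has switched, so t is the middle locus and the order is dw – t – g.

t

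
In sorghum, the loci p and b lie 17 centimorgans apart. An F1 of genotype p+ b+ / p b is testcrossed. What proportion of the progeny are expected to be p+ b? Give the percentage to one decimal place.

8.5%

A map distance of 17 centimorgans corresponds to a recombination frequency of 0.170.
The F1 is p+ b+ / p b, so p+ b is a recombinant gamete class with expected frequency r/2 = 0.170/2 = 0.0850.
That is 0.0850 = 8.5% of the progeny.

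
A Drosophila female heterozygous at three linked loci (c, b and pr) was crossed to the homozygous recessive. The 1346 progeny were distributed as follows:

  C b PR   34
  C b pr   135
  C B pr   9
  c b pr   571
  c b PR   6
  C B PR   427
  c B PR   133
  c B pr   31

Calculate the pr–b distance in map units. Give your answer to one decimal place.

The two most frequent reciprocal classes, c b pr and C B PR, are the parental types, so the F1 was c b pr / C B PR.
The two rarest classes, c b PR and C B pr, are the double crossovers. Comparing them with the parentals, only the pr allele has switched, so pr is the middle locus and the order is b – pr – c.
Crossovers in the b–pr interval produce the single-crossover classes c B pr and C b PR (31 + 34 = 65) plus the double crossovers (15).
RF(b–pr) = (65 + 15) / 1346 = 80/1346 = 0.0594 → 5.9 map units.

5.9 map units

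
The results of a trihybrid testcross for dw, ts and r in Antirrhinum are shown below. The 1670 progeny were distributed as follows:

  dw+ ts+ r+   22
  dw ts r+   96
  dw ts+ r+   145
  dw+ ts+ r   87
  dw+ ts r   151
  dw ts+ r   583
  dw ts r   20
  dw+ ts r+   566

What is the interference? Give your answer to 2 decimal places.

The two most frequent reciprocal classes, dw ts+ r and dw+ ts r+, are the parental types, so the F1 was dw ts+ r / dw+ ts r+.
The two rarest classes, dw ts r and dw+ ts+ r+, are the double crossovers. Comparing them with the parentals, only the ts allele has switched, so ts is the middle locus and the order is dw – ts – r.
dw–ts: (183 + 42)/1670 = 0.1347; ts–r: (296 + 42)/1670 = 0.2024.
Expected DCO frequency = 0.1347 × 0.2024 ≈ 0.02726; observed = 42/1670 ≈ 0.02515.
Coefficient of coincidence = 0.02515/0.02726 ≈ 0.92; interference = 1 − 0.92 = 0.08.

0.08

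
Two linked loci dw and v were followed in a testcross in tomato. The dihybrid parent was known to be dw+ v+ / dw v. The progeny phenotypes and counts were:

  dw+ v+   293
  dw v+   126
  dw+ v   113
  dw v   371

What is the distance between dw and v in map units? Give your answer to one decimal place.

26.5 map units

The recombinant classes are dw+ v and dw v+: 113 + 126 = 239.
Recombination frequency = 239/903 = 0.2647 ≈ 26.5%, i.e. 26.5 map units.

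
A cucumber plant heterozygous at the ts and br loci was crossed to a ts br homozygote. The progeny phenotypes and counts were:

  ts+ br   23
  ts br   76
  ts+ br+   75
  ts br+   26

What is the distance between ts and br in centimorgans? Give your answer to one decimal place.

24.5 centimorgans

The two most frequent classes, ts+ br+ (75) and ts br (76), are the parental types, so the F1 was ts+ br+ / ts br.
The recombinant classes are ts+ br and ts br+: 23 + 26 = 49.
Recombination frequency = 49/200 = 0.2450 ≈ 24.5%, i.e. 24.5 centimorgans.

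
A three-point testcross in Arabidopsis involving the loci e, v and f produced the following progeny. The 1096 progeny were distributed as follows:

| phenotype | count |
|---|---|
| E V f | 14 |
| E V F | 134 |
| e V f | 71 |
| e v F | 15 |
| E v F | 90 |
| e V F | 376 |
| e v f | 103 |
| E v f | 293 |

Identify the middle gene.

The two most frequent reciprocal classes, E v f and e V F, are the parental types, so the F1 was E v f / e V F.
The two rarest classes, E V f and e v F, are the double crossovers. Comparing them with the parentals, only the v allele has switched, so v is the middle locus and the order is f – v – e.

v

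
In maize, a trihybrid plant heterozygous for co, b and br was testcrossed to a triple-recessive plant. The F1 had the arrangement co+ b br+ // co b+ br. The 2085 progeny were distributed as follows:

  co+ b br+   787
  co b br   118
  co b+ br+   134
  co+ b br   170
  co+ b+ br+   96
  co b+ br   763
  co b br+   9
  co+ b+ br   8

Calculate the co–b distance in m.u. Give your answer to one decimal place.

11.1 m.u.

The two rarest classes, co b br+ and co+ b+ br, are the double crossovers. Comparing them with the parentals, only the co allele has switched, so co is the middle locus and the order is br – co – b.
Crossovers in the co–b interval produce the single-crossover classes co+ b+ br+ and co b br (96 + 118 = 214) plus the double crossovers (17).
RF(co–b) = (214 + 17) / 2085 = 231/2085 = 0.1108 → 11.1 m.u.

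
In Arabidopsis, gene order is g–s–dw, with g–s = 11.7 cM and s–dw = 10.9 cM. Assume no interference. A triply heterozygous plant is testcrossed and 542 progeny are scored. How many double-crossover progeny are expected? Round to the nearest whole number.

Map distances give recombination frequencies of 0.117 and 0.109 for the two intervals.
With no interference, expected double-crossover frequency = 0.117 × 0.109 = 0.01275.
Expected number = 0.01275 × 542 = 6.91 ≈ 7.

7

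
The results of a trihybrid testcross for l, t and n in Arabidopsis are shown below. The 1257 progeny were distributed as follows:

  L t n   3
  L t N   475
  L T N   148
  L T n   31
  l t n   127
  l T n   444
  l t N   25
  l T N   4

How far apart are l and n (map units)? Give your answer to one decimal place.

The two most frequent reciprocal classes, l T n and L t N, are the parental types, so the F1 was l T n / L t N.
The two rarest classes, l T N and L t n, are the double crossovers. Comparing them with the parentals, only the n allele has switched, so n is the middle locus and the order is t – n – l.
Crossovers in the n–l interval produce the single-crossover classes L T n and l t N (31 + 25 = 56) plus the double crossovers (7).
RF(n–l) = (56 + 7) / 1257 = 63/1257 = 0.0501 → 5.0 map units.

5.0 map units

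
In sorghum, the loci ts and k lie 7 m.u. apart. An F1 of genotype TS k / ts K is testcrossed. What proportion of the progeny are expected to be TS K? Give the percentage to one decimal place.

3.5%

A map distance of 7 m.u. corresponds to a recombination frequency of 0.070.
The F1 is TS k / ts K, so TS K is a recombinant gamete class with expected frequency r/2 = 0.070/2 = 0.0350.
That is 0.0350 = 3.5% of the progeny.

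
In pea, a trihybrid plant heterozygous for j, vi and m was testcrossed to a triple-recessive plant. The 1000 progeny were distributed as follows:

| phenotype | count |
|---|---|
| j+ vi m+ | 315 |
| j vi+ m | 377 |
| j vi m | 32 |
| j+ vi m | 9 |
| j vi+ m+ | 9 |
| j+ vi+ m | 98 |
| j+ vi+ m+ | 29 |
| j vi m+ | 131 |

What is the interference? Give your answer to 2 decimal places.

The two most frequent reciprocal classes, j+ vi m+ and j vi+ m, are the parental types, so the F1 was j+ vi m+ / j vi+ m.
The two rarest classes, j+ vi m and j vi+ m+, are the double crossovers. Comparing them with the parentals, only the m allele has switched, so m is the middle locus and the order is j – m – vi.
j–m: (229 + 18)/1000 = 0.2470; m–vi: (61 + 18)/1000 = 0.0790.
Expected DCO frequency = 0.2470 × 0.0790 ≈ 0.01951; observed = 18/1000 ≈ 0.01800.
Coefficient of coincidence = 0.01800/0.01951 ≈ 0.92; interference = 1 − 0.92 = 0.08.

0.08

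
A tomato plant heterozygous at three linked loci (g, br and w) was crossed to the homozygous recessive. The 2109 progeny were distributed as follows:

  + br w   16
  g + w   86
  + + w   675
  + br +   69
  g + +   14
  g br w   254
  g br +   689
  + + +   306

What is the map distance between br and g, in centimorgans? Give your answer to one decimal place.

The two most frequent reciprocal classes, + + w and g br +, are the parental types, so the F1 was + + w / g br +.
The two rarest classes, + br w and g + +, are the double crossovers. Comparing them with the parentals, only the br allele has switched, so br is the middle locus and the order is w – br – g.
Crossovers in the br–g interval produce the single-crossover classes g + w and + br + (86 + 69 = 155) plus the double crossovers (30).
RF(br–g) = (155 + 30) / 2109 = 185/2109 = 0.0877 → 8.8 centimorgans.

8.8 centimorgans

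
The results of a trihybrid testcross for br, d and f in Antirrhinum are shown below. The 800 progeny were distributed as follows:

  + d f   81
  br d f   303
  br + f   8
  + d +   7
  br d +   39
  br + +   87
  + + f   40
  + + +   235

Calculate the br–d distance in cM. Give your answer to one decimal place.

The two most frequent reciprocal classes, br d f and + + +, are the parental types, so the F1 was br d f / + + +.
The two rarest classes, br + f and + d +, are the double crossovers. Comparing them with the parentals, only the d allele has switched, so d is the middle locus and the order is br – d – f.
Crossovers in the br–d interval produce the single-crossover classes + d f and br + + (81 + 87 = 168) plus the double crossovers (15).
RF(br–d) = (168 + 15) / 800 = 183/800 = 0.2288 → 22.9 cM.

22.9 cM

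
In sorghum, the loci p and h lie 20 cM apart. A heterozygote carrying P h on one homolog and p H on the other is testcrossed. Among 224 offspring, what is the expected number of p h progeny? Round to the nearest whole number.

22

A map distance of 20 cM corresponds to a recombination frequency of 0.200.
The F1 is P h / p H, so p h is a recombinant gamete class with expected frequency r/2 = 0.200/2 = 0.1000.
Expected number = 0.1000 × 224 = 22.40 ≈ 22.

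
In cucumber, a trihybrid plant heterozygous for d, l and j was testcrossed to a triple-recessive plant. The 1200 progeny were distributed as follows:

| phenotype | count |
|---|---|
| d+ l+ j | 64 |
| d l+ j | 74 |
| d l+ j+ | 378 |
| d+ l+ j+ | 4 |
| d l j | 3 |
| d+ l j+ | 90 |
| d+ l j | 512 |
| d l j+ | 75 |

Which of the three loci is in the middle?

d

The two most frequent reciprocal classes, d l+ j+ and d+ l j, are the parental types, so the F1 was d l+ j+ / d+ l j.
The two rarest classes, d+ l+ j+ and d l j, are the double crossovers. Comparing them with the parentals, only the d allele has switched, so d is the middle locus and the order is l – d – j.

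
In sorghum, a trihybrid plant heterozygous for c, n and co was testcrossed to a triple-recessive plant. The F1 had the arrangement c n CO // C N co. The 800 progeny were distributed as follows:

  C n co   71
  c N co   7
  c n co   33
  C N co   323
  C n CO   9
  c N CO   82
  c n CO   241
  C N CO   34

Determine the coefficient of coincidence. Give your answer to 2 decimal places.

The two rarest classes, C n CO and c N co, are the double crossovers. Comparing them with the parentals, only the c allele has switched, so c is the middle locus and the order is n – c – co.
n–c: (153 + 16)/800 = 0.2112; c–co: (67 + 16)/800 = 0.1037.
Expected DCO frequency = 0.2112 × 0.1037 ≈ 0.02190; observed = 16/800 ≈ 0.02000.
Coefficient of coincidence = 0.02000/0.02190 ≈ 0.91.

0.91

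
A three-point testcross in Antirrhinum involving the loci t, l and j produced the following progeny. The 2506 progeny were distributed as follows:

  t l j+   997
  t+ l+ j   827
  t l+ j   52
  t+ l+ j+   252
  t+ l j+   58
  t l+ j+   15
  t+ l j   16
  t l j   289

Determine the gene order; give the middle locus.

The two most frequent reciprocal classes, t+ l+ j and t l j+, are the parental types, so the F1 was t+ l+ j / t l j+.
The two rarest classes, t+ l j and t l+ j+, are the double crossovers. Comparing them with the parentals, only the l allele has switched, so l is the middle locus and the order is j – l – t.

l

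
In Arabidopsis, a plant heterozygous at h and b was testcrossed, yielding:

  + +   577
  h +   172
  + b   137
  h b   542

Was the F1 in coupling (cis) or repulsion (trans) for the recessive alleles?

The two most frequent classes are + + (577) and h b (542); these are the parental (non-recombinant) types.
So the F1 carried + + on one chromosome and h b on the other — the recessive alleles are on the same chromosome (cis / coupling).

cis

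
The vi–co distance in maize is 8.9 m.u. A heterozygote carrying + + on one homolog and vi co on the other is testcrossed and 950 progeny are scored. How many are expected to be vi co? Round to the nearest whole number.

433

A map distance of 8.9 m.u. corresponds to a recombination frequency of 0.089.
The F1 is + + / vi co, so vi co is a parental gamete class with expected frequency (1 − r)/2 = 0.911/2 = 0.4555.
Expected number = 0.4555 × 950 = 432.73 ≈ 433.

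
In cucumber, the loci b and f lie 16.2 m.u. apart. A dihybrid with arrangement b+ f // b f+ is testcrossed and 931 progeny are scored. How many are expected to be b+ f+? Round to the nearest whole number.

75

A map distance of 16.2 m.u. corresponds to a recombination frequency of 0.162.
The F1 is b+ f / b f+, so b+ f+ is a recombinant gamete class with expected frequency r/2 = 0.162/2 = 0.0810.
Expected number = 0.0810 × 931 = 75.41 ≈ 75.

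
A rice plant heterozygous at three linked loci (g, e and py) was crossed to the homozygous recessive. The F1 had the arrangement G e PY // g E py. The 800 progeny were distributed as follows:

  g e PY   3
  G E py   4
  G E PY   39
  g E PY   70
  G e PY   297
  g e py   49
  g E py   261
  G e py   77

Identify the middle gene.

The two rarest classes, g e PY and G E py, are the double crossovers. Comparing them with the parentals, only the g allele has switched, so g is the middle locus and the order is py – g – e.

g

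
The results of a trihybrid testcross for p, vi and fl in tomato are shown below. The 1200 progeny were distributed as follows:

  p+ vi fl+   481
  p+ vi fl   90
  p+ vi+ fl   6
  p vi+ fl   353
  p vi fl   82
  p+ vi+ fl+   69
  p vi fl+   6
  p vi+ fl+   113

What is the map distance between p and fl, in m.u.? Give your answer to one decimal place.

17.9 m.u.

The two most frequent reciprocal classes, p+ vi fl+ and p vi+ fl, are the parental types, so the F1 was p+ vi fl+ / p vi+ fl.
The two rarest classes, p vi fl+ and p+ vi+ fl, are the double crossovers. Comparing them with the parentals, only the p allele has switched, so p is the middle locus and the order is vi – p – fl.
Crossovers in the p–fl interval produce the single-crossover classes p+ vi fl and p vi+ fl+ (90 + 113 = 203) plus the double crossovers (12).
RF(p–fl) = (203 + 12) / 1200 = 215/1200 = 0.1792 → 17.9 m.u.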